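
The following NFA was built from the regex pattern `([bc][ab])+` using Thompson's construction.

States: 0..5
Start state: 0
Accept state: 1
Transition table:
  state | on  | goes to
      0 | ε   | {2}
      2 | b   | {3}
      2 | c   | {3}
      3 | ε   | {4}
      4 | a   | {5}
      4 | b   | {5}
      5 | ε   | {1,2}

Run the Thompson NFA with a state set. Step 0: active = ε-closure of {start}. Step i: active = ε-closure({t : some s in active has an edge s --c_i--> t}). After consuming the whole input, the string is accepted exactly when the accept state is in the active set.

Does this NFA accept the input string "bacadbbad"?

start: ε-closure({0}) = {0,2}
'b' @ 1: {3,4}
'a' @ 2: {1,2,5}  (accept∈set)
'c' @ 3: {3,4}
'a' @ 4: {1,2,5}  (accept∈set)
'd' @ 5: {}  — no active states
rest 'bbad' ignored (set empty)
end set {} — state 1 not in

Answer: REJECT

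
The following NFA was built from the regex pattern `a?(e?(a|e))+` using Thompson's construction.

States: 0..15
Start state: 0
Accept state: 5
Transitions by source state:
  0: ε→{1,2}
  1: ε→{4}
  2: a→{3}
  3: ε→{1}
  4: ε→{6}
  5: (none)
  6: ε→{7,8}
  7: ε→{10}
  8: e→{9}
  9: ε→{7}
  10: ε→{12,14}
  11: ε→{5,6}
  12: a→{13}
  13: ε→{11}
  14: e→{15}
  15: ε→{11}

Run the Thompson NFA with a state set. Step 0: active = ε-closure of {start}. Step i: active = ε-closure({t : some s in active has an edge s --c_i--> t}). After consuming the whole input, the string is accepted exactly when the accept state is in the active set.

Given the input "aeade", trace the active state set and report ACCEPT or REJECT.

Answer: REJECT

Trace:
initial (ε-close {0}): {0,1,2,4,6,7,8,10,12,14}
'a' @ 1: {1,3,4,5,6,7,8,10,11,12,13,14}  [accepting]
'e' @ 2: {5,6,7,8,9,10,11,12,14,15}  [accepting]
'a' @ 3: {5,6,7,8,10,11,12,13,14}  [accepting]
'd' @ 4: {}  — no active states
rest 'e' ignored (set empty)
final: {}; accept 5 not in set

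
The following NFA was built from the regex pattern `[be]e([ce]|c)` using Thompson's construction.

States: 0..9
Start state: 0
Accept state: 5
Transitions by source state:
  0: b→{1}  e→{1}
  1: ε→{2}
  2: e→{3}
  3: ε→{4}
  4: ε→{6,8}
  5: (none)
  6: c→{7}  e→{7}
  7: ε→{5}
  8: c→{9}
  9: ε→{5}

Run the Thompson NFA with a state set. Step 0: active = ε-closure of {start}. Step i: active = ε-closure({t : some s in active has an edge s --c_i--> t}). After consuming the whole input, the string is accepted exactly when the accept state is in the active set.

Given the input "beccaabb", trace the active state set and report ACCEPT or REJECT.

Answer: REJECT

Derivation:
S₀ = ε-closure({0}) = {0}
'b' @ 1: {1,2}
'e' @ 2: {3,4,6,8}
'c' @ 3: {5,7,9}  [accepting]
'c' @ 4: {}  — dead — no transitions
rest 'aabb' ignored (set empty)
final: {}; accept 5 not in set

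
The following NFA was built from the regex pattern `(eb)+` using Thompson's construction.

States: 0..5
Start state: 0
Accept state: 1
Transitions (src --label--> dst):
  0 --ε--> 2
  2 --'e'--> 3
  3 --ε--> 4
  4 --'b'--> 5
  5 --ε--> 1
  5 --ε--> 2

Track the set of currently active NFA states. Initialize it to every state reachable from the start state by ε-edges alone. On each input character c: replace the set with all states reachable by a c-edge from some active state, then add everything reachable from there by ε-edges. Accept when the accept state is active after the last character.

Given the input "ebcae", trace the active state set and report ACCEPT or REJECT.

Answer: REJECT

Derivation:
S₀ = ε-closure({0}) = {0,2}
'e' @ 1: {3,4}
'b' @ 2: {1,2,5}  (accept∈set)
'c' @ 3: {}  — dead — no transitions
rest 'ae' ignored (set empty)
final: {}; accept 1 not in set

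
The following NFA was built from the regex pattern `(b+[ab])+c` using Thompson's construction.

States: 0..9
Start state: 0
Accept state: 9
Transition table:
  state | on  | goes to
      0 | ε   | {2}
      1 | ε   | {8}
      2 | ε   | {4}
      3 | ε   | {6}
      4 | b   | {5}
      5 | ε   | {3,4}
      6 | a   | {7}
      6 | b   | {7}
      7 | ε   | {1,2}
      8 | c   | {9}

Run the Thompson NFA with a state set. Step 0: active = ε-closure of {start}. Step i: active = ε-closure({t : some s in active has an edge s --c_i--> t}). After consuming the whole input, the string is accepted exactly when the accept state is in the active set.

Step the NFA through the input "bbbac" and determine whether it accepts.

Answer: ACCEPT

Trace:
initial (ε-close {0}): {0,2,4}
'b' @ 1: {3,4,5,6}
'b' @ 2: {1,2,3,4,5,6,7,8}
'b' @ 3: {1,2,3,4,5,6,7,8}
'a' @ 4: {1,2,4,7,8}
'c' @ 5: {9}  [accepting]
after full input: {9}  (accept=9 in)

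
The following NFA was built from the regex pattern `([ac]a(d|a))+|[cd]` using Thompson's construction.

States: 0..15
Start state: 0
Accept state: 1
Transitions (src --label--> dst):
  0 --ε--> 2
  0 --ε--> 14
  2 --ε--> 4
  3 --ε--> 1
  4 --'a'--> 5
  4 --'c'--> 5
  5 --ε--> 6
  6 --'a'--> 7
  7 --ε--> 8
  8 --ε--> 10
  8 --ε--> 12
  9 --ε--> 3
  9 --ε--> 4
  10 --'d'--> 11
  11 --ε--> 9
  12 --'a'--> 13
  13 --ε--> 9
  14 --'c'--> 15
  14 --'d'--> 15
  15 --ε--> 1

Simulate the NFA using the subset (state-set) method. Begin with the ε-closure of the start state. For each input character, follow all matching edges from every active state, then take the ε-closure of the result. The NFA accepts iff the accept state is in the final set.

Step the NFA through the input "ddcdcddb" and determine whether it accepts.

S₀ = ε-closure({0}) = {0,2,4,14}
'd' @ 1: {1,15}  (accept∈set)
'd' @ 2: {}  — no active states
rest 'cdcddb' ignored (set empty)
end set {} — state 1 not in

Answer: REJECT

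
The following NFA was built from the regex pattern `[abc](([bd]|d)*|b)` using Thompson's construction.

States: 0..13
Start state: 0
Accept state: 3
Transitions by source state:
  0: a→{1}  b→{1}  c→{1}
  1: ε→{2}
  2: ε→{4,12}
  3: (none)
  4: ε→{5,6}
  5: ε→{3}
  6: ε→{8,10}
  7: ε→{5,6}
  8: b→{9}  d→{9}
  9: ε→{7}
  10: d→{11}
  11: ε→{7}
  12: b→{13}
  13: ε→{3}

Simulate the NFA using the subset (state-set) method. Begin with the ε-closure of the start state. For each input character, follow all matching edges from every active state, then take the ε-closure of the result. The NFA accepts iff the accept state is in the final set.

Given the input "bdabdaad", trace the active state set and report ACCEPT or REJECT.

Answer: REJECT

Derivation:
initial (ε-close {0}): {0}
'b' @ 1: {1,2,3,4,5,6,8,10,12}  (accept∈set)
'd' @ 2: {3,5,6,7,8,9,10,11}  (accept∈set)
'a' @ 3: {}  — no active states
rest 'bdaad' ignored (set empty)
end set {} — state 3 not in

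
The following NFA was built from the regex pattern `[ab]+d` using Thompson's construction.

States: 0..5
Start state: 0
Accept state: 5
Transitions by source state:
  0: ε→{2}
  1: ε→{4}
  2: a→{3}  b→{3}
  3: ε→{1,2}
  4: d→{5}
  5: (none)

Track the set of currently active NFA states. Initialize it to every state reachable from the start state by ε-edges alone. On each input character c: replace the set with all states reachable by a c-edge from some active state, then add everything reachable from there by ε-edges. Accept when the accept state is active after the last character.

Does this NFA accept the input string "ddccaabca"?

Answer: REJECT

Steps:
start: ε-closure({0}) = {0,2}
'd' @ 1: {}  — no active states
rest 'dccaabca' ignored (set empty)
end set {} — state 5 not in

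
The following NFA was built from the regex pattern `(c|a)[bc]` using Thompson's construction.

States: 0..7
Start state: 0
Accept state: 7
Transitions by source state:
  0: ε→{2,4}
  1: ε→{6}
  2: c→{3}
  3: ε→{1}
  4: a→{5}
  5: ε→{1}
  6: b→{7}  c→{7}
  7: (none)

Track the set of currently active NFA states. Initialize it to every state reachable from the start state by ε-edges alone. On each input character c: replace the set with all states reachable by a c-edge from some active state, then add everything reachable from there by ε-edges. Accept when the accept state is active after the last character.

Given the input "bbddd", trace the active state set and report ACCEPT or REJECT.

S₀ = ε-closure({0}) = {0,2,4}
'b' @ 1: {}  — state set empty
rest 'bddd' ignored (set empty)
final: {}; accept 7 not in set

Answer: REJECT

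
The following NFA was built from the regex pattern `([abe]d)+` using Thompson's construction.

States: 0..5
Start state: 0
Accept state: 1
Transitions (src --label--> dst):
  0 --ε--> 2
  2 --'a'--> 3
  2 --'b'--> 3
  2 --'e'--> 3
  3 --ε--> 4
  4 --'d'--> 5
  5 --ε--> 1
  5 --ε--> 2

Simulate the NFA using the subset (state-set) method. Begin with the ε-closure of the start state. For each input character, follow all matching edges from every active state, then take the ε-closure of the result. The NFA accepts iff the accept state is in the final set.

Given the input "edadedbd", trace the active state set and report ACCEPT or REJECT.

start: ε-closure({0}) = {0,2}
'e' @ 1: {3,4}
'd' @ 2: {1,2,5}  [accepting]
'a' @ 3: {3,4}
'd' @ 4: {1,2,5}  [accepting]
'e' @ 5: {3,4}
'd' @ 6: {1,2,5}  [accepting]
'b' @ 7: {3,4}
'd' @ 8: {1,2,5}  [accepting]
end set {1,2,5} — state 1 in

Answer: ACCEPT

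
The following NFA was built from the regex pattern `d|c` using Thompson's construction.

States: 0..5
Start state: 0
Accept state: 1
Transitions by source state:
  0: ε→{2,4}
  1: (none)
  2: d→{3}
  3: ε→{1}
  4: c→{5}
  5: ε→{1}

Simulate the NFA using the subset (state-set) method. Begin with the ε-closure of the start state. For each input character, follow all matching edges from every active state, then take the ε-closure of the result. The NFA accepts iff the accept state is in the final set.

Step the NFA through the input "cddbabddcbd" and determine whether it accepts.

S₀ = ε-closure({0}) = {0,2,4}
'c' @ 1: {1,5}  ✓accept
'd' @ 2: {}  — no active states
rest 'dbabddcbd' ignored (set empty)
after full input: {}  (accept=1 not in)

Answer: REJECT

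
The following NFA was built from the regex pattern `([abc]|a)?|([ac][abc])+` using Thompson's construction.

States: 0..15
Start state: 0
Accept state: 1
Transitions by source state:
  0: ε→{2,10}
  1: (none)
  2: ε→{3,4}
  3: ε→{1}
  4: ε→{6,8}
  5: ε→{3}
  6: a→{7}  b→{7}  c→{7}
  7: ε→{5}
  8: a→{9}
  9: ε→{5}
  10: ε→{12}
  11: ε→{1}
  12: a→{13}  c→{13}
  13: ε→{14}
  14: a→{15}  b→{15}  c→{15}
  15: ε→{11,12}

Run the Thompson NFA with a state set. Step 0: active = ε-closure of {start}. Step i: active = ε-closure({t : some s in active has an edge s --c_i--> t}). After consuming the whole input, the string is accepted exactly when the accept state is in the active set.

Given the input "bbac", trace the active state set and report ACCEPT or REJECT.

Answer: REJECT

Derivation:
S₀ = ε-closure({0}) = {0,1,2,3,4,6,8,10,12}
'b' @ 1: {1,3,5,7}  (accept∈set)
'b' @ 2: {}  — no active states
rest 'ac' ignored (set empty)
end set {} — state 1 not in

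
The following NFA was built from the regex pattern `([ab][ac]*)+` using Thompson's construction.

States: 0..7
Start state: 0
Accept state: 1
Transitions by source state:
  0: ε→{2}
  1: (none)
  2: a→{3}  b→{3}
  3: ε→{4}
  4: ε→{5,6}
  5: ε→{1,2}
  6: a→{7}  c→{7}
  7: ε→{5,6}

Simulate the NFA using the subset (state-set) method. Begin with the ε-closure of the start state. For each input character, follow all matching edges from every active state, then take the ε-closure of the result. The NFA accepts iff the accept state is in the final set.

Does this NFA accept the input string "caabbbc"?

Answer: REJECT

Steps:
S₀ = ε-closure({0}) = {0,2}
'c' @ 1: {}  — no active states
rest 'aabbbc' ignored (set empty)
after full input: {}  (accept=1 not in)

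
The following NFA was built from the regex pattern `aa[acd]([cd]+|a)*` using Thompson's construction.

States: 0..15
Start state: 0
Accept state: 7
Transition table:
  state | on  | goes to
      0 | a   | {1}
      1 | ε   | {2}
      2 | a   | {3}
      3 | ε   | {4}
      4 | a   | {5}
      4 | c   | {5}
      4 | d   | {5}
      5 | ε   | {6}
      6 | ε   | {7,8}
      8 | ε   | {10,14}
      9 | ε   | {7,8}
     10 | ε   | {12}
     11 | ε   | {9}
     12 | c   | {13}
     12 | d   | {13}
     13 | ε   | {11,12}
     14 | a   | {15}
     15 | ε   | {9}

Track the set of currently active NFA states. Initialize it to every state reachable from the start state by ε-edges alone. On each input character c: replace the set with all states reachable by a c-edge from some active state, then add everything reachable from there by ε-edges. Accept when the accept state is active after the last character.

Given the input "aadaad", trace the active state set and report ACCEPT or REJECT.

Answer: ACCEPT

Derivation:
initial (ε-close {0}): {0}
'a' @ 1: {1,2}
'a' @ 2: {3,4}
'd' @ 3: {5,6,7,8,10,12,14}  ✓accept
'a' @ 4: {7,8,9,10,12,14,15}  ✓accept
'a' @ 5: {7,8,9,10,12,14,15}  ✓accept
'd' @ 6: {7,8,9,10,11,12,13,14}  ✓accept
end set {7,8,9,10,11,12,13,14} — state 7 in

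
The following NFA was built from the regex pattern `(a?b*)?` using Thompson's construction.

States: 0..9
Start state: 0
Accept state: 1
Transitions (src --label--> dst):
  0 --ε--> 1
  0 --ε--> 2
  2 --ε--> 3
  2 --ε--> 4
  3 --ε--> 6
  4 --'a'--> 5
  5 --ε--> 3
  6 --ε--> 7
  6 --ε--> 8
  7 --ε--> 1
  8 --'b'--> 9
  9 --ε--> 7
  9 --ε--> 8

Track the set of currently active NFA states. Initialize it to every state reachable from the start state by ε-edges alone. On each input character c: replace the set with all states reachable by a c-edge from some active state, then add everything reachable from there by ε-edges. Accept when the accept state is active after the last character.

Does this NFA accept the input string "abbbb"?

S₀ = ε-closure({0}) = {0,1,2,3,4,6,7,8}
'a' @ 1: {1,3,5,6,7,8}  (accept∈set)
'b' @ 2: {1,7,8,9}  (accept∈set)
'b' @ 3: {1,7,8,9}  (accept∈set)
'b' @ 4: {1,7,8,9}  (accept∈set)
'b' @ 5: {1,7,8,9}  (accept∈set)
end set {1,7,8,9} — state 1 in

Answer: ACCEPT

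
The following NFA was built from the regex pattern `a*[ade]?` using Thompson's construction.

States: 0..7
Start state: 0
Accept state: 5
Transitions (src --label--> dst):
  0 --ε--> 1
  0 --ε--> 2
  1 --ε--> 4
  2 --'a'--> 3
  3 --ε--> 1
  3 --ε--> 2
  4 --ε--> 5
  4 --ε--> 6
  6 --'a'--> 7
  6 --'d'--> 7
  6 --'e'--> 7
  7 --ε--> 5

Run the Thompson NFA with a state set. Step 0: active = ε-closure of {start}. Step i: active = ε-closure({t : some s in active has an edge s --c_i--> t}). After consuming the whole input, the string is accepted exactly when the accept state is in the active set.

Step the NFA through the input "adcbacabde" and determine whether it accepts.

S₀ = ε-closure({0}) = {0,1,2,4,5,6}
'a' @ 1: {1,2,3,4,5,6,7}  [accepting]
'd' @ 2: {5,7}  [accepting]
'c' @ 3: {}  — no active states
rest 'bacabde' ignored (set empty)
after full input: {}  (accept=5 not in)

Answer: REJECT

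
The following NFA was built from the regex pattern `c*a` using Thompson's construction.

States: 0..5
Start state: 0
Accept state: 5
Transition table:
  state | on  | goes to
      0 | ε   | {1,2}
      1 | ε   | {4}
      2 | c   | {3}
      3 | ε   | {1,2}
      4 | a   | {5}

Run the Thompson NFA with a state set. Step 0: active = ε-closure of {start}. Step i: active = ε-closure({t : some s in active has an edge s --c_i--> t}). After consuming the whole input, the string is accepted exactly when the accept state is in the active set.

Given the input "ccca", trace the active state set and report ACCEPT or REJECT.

Answer: ACCEPT

Trace:
S₀ = ε-closure({0}) = {0,1,2,4}
'c' @ 1: {1,2,3,4}
'c' @ 2: {1,2,3,4}
'c' @ 3: {1,2,3,4}
'a' @ 4: {5}  ✓accept
after full input: {5}  (accept=5 in)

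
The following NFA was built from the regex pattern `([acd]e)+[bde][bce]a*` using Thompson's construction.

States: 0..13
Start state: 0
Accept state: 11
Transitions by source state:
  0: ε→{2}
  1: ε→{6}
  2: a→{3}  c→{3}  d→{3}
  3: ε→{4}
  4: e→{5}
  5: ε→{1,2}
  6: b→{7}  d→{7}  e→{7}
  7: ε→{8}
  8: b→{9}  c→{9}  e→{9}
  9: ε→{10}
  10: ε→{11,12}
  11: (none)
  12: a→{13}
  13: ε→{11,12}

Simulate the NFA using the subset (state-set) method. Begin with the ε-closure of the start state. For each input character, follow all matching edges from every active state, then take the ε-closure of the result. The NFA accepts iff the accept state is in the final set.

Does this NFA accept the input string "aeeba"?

start: ε-closure({0}) = {0,2}
'a' @ 1: {3,4}
'e' @ 2: {1,2,5,6}
'e' @ 3: {7,8}
'b' @ 4: {9,10,11,12}  (accept∈set)
'a' @ 5: {11,12,13}  (accept∈set)
after full input: {11,12,13}  (accept=11 in)

Answer: ACCEPT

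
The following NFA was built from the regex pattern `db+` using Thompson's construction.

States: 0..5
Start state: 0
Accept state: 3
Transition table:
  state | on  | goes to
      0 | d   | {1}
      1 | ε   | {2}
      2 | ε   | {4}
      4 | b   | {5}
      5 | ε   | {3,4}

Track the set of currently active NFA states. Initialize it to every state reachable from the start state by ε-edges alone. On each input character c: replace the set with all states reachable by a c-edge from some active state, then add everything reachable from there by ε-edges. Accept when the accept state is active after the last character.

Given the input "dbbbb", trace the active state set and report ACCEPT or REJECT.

Answer: ACCEPT

Trace:
start: ε-closure({0}) = {0}
'd' @ 1: {1,2,4}
'b' @ 2: {3,4,5}  (accept∈set)
'b' @ 3: {3,4,5}  (accept∈set)
'b' @ 4: {3,4,5}  (accept∈set)
'b' @ 5: {3,4,5}  (accept∈set)
final: {3,4,5}; accept 3 in set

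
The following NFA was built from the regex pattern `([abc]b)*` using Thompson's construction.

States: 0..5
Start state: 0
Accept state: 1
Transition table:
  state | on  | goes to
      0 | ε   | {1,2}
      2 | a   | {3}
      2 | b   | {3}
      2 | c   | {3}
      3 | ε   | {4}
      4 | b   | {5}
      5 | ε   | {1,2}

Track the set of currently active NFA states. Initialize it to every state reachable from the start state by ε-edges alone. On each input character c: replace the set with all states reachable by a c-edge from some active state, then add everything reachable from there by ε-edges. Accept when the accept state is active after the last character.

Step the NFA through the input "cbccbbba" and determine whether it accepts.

Answer: REJECT

Derivation:
initial (ε-close {0}): {0,1,2}
'c' @ 1: {3,4}
'b' @ 2: {1,2,5}  ✓accept
'c' @ 3: {3,4}
'c' @ 4: {}  — no active states
rest 'bbba' ignored (set empty)
end set {} — state 1 not in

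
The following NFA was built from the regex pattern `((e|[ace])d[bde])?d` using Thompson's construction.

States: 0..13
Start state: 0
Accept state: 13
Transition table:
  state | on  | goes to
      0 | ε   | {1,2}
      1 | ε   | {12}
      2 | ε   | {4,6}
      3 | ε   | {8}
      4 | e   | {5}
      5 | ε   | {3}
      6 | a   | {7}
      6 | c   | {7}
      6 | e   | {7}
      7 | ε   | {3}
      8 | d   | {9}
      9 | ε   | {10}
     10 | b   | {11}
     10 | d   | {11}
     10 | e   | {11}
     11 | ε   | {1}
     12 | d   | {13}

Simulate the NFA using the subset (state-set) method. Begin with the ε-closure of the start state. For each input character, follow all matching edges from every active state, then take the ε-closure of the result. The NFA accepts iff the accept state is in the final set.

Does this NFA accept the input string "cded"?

Answer: ACCEPT

Trace:
start: ε-closure({0}) = {0,1,2,4,6,12}
'c' @ 1: {3,7,8}
'd' @ 2: {9,10}
'e' @ 3: {1,11,12}
'd' @ 4: {13}  ✓accept
final: {13}; accept 13 in set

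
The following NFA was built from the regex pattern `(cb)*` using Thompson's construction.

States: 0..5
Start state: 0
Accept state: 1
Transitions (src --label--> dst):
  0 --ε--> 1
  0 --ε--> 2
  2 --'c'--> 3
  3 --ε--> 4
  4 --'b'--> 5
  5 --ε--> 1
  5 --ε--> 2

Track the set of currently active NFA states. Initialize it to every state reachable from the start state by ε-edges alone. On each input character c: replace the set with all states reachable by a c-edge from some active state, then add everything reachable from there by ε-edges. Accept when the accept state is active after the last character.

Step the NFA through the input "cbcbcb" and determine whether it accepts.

initial (ε-close {0}): {0,1,2}
'c' @ 1: {3,4}
'b' @ 2: {1,2,5}  [accepting]
'c' @ 3: {3,4}
'b' @ 4: {1,2,5}  [accepting]
'c' @ 5: {3,4}
'b' @ 6: {1,2,5}  [accepting]
after full input: {1,2,5}  (accept=1 in)

Answer: ACCEPT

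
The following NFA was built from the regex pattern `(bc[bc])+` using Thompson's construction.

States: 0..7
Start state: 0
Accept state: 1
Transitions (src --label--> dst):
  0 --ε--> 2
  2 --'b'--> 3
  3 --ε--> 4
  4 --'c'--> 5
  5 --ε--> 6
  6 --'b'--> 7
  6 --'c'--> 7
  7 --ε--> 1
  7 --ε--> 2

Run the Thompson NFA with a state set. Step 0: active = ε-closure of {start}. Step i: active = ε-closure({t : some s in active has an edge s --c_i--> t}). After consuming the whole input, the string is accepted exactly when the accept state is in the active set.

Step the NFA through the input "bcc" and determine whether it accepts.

S₀ = ε-closure({0}) = {0,2}
'b' @ 1: {3,4}
'c' @ 2: {5,6}
'c' @ 3: {1,2,7}  [accepting]
final: {1,2,7}; accept 1 in set

Answer: ACCEPT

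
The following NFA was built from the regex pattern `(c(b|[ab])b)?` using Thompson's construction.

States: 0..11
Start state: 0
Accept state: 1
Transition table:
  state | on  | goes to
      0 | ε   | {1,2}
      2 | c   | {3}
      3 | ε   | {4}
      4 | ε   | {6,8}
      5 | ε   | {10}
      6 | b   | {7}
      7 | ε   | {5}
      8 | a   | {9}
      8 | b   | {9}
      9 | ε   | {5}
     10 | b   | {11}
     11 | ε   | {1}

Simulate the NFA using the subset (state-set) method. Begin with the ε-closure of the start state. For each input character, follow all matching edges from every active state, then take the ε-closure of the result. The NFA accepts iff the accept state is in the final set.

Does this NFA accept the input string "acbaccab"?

initial (ε-close {0}): {0,1,2}
'a' @ 1: {}  — dead — no transitions
rest 'cbaccab' ignored (set empty)
end set {} — state 1 not in

Answer: REJECT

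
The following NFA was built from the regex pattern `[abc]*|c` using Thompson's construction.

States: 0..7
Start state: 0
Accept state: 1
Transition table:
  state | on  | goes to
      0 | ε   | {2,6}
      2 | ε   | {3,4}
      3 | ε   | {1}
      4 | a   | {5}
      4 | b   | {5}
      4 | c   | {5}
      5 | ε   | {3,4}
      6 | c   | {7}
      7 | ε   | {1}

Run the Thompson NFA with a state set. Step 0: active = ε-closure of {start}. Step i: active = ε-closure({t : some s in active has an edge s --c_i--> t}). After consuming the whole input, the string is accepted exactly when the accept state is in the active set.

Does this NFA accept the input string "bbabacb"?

Answer: ACCEPT

Trace:
initial (ε-close {0}): {0,1,2,3,4,6}
'b' @ 1: {1,3,4,5}  ✓accept
'b' @ 2: {1,3,4,5}  ✓accept
'a' @ 3: {1,3,4,5}  ✓accept
'b' @ 4: {1,3,4,5}  ✓accept
'a' @ 5: {1,3,4,5}  ✓accept
'c' @ 6: {1,3,4,5}  ✓accept
'b' @ 7: {1,3,4,5}  ✓accept
after full input: {1,3,4,5}  (accept=1 in)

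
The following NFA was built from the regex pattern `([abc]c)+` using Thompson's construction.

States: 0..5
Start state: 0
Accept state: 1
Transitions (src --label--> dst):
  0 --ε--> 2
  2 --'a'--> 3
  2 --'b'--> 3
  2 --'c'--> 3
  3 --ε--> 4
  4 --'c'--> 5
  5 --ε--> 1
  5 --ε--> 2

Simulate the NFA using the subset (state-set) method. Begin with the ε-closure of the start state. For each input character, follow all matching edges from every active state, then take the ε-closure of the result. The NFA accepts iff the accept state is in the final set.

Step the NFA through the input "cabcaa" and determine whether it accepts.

Answer: REJECT

Steps:
S₀ = ε-closure({0}) = {0,2}
'c' @ 1: {3,4}
'a' @ 2: {}  — state set empty
rest 'bcaa' ignored (set empty)
after full input: {}  (accept=1 not in)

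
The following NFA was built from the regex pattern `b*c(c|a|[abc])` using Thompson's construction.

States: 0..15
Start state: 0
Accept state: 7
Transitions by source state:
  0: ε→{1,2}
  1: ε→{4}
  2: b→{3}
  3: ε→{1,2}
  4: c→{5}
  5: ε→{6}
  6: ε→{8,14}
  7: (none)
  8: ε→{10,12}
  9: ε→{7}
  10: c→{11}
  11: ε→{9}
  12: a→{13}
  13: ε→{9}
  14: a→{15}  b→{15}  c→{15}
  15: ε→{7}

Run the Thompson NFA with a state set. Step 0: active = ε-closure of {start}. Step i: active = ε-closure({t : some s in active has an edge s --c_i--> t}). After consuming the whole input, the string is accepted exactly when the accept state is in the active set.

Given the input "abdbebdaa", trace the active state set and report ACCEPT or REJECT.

Answer: REJECT

Trace:
start: ε-closure({0}) = {0,1,2,4}
'a' @ 1: {}  — no active states
rest 'bdbebdaa' ignored (set empty)
final: {}; accept 7 not in set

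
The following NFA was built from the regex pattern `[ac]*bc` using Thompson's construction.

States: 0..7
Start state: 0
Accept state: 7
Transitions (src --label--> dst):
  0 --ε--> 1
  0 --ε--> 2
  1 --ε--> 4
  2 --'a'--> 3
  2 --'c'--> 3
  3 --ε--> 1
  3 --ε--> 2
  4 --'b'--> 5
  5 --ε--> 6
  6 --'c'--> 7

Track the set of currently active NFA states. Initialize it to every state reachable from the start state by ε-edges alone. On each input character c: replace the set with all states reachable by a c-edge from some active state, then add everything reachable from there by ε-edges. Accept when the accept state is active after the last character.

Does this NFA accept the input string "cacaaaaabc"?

initial (ε-close {0}): {0,1,2,4}
'c' @ 1: {1,2,3,4}
'a' @ 2: {1,2,3,4}
'c' @ 3: {1,2,3,4}
'a' @ 4: {1,2,3,4}
'a' @ 5: {1,2,3,4}
'a' @ 6: {1,2,3,4}
'a' @ 7: {1,2,3,4}
'a' @ 8: {1,2,3,4}
'b' @ 9: {5,6}
'c' @ 10: {7}  [accepting]
final: {7}; accept 7 in set

Answer: ACCEPT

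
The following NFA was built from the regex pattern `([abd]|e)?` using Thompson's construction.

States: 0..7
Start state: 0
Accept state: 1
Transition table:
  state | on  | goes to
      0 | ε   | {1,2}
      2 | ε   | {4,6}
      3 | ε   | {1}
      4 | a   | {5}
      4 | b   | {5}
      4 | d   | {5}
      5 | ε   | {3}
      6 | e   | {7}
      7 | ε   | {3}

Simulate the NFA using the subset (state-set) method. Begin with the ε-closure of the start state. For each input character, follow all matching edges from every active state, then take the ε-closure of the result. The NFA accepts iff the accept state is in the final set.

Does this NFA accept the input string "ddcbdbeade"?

start: ε-closure({0}) = {0,1,2,4,6}
'd' @ 1: {1,3,5}  (accept∈set)
'd' @ 2: {}  — no active states
rest 'cbdbeade' ignored (set empty)
after full input: {}  (accept=1 not in)

Answer: REJECT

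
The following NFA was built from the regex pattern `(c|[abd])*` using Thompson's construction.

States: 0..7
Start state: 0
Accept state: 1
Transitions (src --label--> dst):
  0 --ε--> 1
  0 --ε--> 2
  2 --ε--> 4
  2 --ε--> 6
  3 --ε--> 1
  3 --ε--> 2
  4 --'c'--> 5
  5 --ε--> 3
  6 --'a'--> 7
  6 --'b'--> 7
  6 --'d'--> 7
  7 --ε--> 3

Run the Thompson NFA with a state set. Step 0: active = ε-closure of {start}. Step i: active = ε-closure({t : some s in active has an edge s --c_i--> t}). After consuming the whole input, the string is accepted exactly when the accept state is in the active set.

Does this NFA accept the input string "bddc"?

Answer: ACCEPT

Steps:
initial (ε-close {0}): {0,1,2,4,6}
'b' @ 1: {1,2,3,4,6,7}  (accept∈set)
'd' @ 2: {1,2,3,4,6,7}  (accept∈set)
'd' @ 3: {1,2,3,4,6,7}  (accept∈set)
'c' @ 4: {1,2,3,4,5,6}  (accept∈set)
end set {1,2,3,4,5,6} — state 1 in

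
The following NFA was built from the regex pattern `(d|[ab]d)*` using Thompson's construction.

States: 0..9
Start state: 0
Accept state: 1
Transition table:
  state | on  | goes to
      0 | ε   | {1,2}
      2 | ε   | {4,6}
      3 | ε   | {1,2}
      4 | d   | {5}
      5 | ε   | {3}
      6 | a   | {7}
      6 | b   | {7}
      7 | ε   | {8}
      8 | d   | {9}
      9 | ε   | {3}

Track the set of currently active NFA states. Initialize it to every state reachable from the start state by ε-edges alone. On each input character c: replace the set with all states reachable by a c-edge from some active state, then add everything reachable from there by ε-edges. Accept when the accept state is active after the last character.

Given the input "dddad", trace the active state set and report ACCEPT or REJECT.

initial (ε-close {0}): {0,1,2,4,6}
'd' @ 1: {1,2,3,4,5,6}  (accept∈set)
'd' @ 2: {1,2,3,4,5,6}  (accept∈set)
'd' @ 3: {1,2,3,4,5,6}  (accept∈set)
'a' @ 4: {7,8}
'd' @ 5: {1,2,3,4,6,9}  (accept∈set)
end set {1,2,3,4,6,9} — state 1 in

Answer: ACCEPT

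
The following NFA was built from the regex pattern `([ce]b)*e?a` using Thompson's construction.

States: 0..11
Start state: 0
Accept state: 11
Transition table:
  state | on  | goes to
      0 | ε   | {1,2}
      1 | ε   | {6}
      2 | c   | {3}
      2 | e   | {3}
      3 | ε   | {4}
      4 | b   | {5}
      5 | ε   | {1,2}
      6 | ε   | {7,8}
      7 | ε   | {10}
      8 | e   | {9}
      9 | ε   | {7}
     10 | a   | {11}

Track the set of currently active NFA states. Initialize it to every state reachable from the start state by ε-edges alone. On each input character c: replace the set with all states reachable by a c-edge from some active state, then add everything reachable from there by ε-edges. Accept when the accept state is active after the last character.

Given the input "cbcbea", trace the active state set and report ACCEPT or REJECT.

initial (ε-close {0}): {0,1,2,6,7,8,10}
'c' @ 1: {3,4}
'b' @ 2: {1,2,5,6,7,8,10}
'c' @ 3: {3,4}
'b' @ 4: {1,2,5,6,7,8,10}
'e' @ 5: {3,4,7,9,10}
'a' @ 6: {11}  ✓accept
end set {11} — state 11 in

Answer: ACCEPT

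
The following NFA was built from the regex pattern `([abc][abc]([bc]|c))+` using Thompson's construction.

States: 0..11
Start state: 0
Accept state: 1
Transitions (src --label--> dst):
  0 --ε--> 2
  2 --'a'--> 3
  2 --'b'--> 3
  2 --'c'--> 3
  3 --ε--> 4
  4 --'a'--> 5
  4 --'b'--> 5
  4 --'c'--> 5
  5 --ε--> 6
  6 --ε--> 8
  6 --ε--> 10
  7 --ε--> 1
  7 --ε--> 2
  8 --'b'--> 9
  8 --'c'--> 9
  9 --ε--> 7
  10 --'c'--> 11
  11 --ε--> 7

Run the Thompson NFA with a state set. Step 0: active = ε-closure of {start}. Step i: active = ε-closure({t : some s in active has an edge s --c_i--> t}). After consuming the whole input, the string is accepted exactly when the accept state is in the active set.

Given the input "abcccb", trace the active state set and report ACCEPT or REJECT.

start: ε-closure({0}) = {0,2}
'a' @ 1: {3,4}
'b' @ 2: {5,6,8,10}
'c' @ 3: {1,2,7,9,11}  ✓accept
'c' @ 4: {3,4}
'c' @ 5: {5,6,8,10}
'b' @ 6: {1,2,7,9}  ✓accept
after full input: {1,2,7,9}  (accept=1 in)

Answer: ACCEPT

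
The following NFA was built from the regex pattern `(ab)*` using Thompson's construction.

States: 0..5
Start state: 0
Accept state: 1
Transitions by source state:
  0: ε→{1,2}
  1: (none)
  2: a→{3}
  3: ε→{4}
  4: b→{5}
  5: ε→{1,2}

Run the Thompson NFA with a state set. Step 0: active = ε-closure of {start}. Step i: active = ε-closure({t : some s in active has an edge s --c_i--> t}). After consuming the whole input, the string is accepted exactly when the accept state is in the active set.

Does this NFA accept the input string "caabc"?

S₀ = ε-closure({0}) = {0,1,2}
'c' @ 1: {}  — state set empty
rest 'aabc' ignored (set empty)
end set {} — state 1 not in

Answer: REJECT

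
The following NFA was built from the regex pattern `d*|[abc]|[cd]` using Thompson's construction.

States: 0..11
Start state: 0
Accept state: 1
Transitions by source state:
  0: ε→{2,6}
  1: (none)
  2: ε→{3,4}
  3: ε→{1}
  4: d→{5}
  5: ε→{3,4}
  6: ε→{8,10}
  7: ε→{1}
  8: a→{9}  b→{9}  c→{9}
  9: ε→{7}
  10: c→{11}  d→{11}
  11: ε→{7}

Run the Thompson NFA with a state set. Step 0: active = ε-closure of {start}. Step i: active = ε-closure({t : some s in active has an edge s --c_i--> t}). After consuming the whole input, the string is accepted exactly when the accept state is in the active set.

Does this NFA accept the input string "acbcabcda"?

Answer: REJECT

Derivation:
S₀ = ε-closure({0}) = {0,1,2,3,4,6,8,10}
'a' @ 1: {1,7,9}  [accepting]
'c' @ 2: {}  — dead — no transitions
rest 'bcabcda' ignored (set empty)
final: {}; accept 1 not in set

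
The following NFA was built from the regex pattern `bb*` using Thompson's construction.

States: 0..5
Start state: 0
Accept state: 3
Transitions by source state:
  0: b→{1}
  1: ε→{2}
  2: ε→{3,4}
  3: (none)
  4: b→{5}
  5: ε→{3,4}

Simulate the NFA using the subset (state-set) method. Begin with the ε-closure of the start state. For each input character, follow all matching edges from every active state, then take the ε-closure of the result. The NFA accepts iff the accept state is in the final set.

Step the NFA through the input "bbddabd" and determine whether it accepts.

Answer: REJECT

Steps:
initial (ε-close {0}): {0}
'b' @ 1: {1,2,3,4}  ✓accept
'b' @ 2: {3,4,5}  ✓accept
'd' @ 3: {}  — state set empty
rest 'dabd' ignored (set empty)
after full input: {}  (accept=3 not in)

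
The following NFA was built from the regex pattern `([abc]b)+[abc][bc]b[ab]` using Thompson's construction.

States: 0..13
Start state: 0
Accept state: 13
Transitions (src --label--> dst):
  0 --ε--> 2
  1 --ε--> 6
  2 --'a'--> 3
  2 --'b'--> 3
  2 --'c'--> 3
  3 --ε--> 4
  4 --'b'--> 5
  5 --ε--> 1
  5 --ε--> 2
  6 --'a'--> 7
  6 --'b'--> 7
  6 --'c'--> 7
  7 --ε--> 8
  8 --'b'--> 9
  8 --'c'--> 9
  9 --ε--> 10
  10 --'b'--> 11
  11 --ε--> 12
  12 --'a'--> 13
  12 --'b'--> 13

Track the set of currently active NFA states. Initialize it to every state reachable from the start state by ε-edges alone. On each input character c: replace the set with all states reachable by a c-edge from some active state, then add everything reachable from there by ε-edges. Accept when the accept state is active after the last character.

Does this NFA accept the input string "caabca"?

Answer: REJECT

Trace:
start: ε-closure({0}) = {0,2}
'c' @ 1: {3,4}
'a' @ 2: {}  — state set empty
rest 'abca' ignored (set empty)
final: {}; accept 13 not in set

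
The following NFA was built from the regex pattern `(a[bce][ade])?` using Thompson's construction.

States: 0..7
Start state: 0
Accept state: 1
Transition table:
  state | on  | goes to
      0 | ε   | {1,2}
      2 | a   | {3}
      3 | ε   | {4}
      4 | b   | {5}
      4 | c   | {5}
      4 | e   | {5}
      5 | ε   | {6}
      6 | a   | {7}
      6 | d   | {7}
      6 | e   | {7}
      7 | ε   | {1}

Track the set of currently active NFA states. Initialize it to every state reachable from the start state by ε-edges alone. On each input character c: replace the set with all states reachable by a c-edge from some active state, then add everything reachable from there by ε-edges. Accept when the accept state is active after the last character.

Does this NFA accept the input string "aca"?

Answer: ACCEPT

Trace:
S₀ = ε-closure({0}) = {0,1,2}
'a' @ 1: {3,4}
'c' @ 2: {5,6}
'a' @ 3: {1,7}  [accepting]
final: {1,7}; accept 1 in set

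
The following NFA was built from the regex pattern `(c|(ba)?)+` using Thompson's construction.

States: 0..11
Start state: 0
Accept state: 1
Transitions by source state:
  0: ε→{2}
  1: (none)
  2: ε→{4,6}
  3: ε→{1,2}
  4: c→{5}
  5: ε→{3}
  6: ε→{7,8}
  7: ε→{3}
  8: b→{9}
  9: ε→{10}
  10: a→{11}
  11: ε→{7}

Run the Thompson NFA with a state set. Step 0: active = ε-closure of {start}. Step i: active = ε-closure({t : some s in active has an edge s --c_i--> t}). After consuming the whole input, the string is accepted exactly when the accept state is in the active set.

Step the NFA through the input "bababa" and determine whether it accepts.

S₀ = ε-closure({0}) = {0,1,2,3,4,6,7,8}
'b' @ 1: {9,10}
'a' @ 2: {1,2,3,4,6,7,8,11}  [accepting]
'b' @ 3: {9,10}
'a' @ 4: {1,2,3,4,6,7,8,11}  [accepting]
'b' @ 5: {9,10}
'a' @ 6: {1,2,3,4,6,7,8,11}  [accepting]
final: {1,2,3,4,6,7,8,11}; accept 1 in set

Answer: ACCEPT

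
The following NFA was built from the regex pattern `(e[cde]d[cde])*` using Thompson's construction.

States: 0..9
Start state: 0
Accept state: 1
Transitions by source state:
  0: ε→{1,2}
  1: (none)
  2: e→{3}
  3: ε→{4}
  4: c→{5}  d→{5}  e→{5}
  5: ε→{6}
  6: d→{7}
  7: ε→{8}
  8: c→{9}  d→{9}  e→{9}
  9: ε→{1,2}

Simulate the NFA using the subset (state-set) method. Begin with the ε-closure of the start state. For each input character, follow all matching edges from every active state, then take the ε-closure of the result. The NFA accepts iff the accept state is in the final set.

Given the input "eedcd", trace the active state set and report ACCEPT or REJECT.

Answer: REJECT

Steps:
initial (ε-close {0}): {0,1,2}
'e' @ 1: {3,4}
'e' @ 2: {5,6}
'd' @ 3: {7,8}
'c' @ 4: {1,2,9}  [accepting]
'd' @ 5: {}  — no active states
after full input: {}  (accept=1 not in)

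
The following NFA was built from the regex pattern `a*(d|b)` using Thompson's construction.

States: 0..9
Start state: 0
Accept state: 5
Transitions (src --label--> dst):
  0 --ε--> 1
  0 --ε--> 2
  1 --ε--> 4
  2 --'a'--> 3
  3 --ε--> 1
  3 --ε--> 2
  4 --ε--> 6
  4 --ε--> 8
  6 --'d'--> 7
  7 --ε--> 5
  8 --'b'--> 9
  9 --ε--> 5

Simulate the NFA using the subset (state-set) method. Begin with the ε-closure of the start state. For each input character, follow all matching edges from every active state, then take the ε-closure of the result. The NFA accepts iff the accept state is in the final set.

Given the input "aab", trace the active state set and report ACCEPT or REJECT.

Answer: ACCEPT

Trace:
initial (ε-close {0}): {0,1,2,4,6,8}
'a' @ 1: {1,2,3,4,6,8}
'a' @ 2: {1,2,3,4,6,8}
'b' @ 3: {5,9}  [accepting]
end set {5,9} — state 5 in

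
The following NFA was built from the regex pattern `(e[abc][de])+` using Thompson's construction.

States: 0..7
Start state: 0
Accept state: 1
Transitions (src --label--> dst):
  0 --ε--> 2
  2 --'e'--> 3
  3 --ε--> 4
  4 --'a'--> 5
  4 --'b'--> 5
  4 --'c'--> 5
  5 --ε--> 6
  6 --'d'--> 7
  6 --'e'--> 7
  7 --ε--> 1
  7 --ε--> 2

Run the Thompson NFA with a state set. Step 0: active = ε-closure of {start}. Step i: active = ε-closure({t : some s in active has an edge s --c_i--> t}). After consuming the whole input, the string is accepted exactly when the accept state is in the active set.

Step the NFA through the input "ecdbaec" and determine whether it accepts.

initial (ε-close {0}): {0,2}
'e' @ 1: {3,4}
'c' @ 2: {5,6}
'd' @ 3: {1,2,7}  (accept∈set)
'b' @ 4: {}  — state set empty
rest 'aec' ignored (set empty)
end set {} — state 1 not in

Answer: REJECT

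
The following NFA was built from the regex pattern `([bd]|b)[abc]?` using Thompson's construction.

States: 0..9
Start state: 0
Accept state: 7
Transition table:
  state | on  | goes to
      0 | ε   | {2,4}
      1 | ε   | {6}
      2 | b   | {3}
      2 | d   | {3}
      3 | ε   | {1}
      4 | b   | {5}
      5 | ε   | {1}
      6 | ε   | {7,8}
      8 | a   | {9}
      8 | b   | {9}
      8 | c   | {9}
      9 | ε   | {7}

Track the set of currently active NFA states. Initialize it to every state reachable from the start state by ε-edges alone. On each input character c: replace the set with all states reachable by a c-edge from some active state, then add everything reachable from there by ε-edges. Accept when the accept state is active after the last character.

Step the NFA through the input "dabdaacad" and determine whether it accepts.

S₀ = ε-closure({0}) = {0,2,4}
'd' @ 1: {1,3,6,7,8}  [accepting]
'a' @ 2: {7,9}  [accepting]
'b' @ 3: {}  — state set empty
rest 'daacad' ignored (set empty)
end set {} — state 7 not in

Answer: REJECT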